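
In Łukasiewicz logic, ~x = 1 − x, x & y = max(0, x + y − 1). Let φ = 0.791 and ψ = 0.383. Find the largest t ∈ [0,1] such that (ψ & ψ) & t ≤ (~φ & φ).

ψ & ψ = max(0, 0.383 + 0.383 − 1) = max(0, -0.234) = 0.000
So the left factor is ψ & ψ = 0.000.
~φ = 1 − 0.791 = 0.209
~φ & φ = max(0, 0.209 + 0.791 − 1) = max(0, 0.000) = 0.000
So the right-hand bound is ~φ & φ = 0.000.
The residuum of the Łukasiewicz t-norm gives the supremum: min(1, 1 − 0.000 + 0.000).
1 − 0.000 + 0.000 = 1.000, so t = min(1, 1.000) = 1.000.
Check: 0.000 & 1.000 = max(0, 0.000) = 0.000 ≤ 0.000.

1.000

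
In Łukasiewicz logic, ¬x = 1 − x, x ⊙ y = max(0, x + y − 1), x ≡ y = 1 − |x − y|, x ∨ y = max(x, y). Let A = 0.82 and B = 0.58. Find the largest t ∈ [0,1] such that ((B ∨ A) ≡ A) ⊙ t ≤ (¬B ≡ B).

B ∨ A = max(0.58, 0.82) = 0.82
(B ∨ A) ≡ A = 1 − |0.82 − 0.82| = 1 − 0.00 = 1.00
So the left factor is (B ∨ A) ≡ A = 1.00.
¬B = 1 − 0.58 = 0.42
¬B ≡ B = 1 − |0.42 − 0.58| = 1 − 0.16 = 0.84
So the right-hand bound is ¬B ≡ B = 0.84.
The residuum of the Łukasiewicz t-norm gives the supremum: min(1, 1 − 1.00 + 0.84).
1 − 1.00 + 0.84 = 0.84, so t = min(1, 0.84) = 0.84.
Check: 1.00 ⊙ 0.84 = max(0, 0.84) = 0.84 ≤ 0.84.

0.84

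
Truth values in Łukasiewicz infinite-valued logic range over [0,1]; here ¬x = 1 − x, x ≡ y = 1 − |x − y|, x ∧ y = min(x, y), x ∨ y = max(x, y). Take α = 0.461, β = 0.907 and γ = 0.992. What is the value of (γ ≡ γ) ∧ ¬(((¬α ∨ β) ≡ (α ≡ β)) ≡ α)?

0.186

γ ≡ γ = 1 − |0.992 − 0.992| = 1 − 0.000 = 1.000
¬α = 1 − 0.461 = 0.539
¬α ∨ β = max(0.539, 0.907) = 0.907
α ≡ β = 1 − |0.461 − 0.907| = 1 − 0.446 = 0.554
(¬α ∨ β) ≡ (α ≡ β) = 1 − |0.907 − 0.554| = 1 − 0.353 = 0.647
((¬α ∨ β) ≡ (α ≡ β)) ≡ α = 1 − |0.647 − 0.461| = 1 − 0.186 = 0.814
¬(((¬α ∨ β) ≡ (α ≡ β)) ≡ α) = 1 − 0.814 = 0.186
(γ ≡ γ) ∧ ¬(((¬α ∨ β) ≡ (α ≡ β)) ≡ α) = min(1.000, 0.186) = 0.186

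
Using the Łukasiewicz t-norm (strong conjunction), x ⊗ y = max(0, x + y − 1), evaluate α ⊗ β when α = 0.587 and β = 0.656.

α ⊗ β = max(0, 0.587 + 0.656 − 1) = max(0, 0.243) = 0.243
For comparison, the Gödel (minimum) t-norm min(x, y) would give 0.587.

0.243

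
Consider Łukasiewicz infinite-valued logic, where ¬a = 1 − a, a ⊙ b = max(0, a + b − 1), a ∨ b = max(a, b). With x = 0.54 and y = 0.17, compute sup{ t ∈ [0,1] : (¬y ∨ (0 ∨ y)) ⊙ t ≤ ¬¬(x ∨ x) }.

¬y = 1 − 0.17 = 0.83
0 ∨ y = max(0.00, 0.17) = 0.17
¬y ∨ (0 ∨ y) = max(0.83, 0.17) = 0.83
So the left factor is ¬y ∨ (0 ∨ y) = 0.83.
x ∨ x = max(0.54, 0.54) = 0.54
¬(x ∨ x) = 1 − 0.54 = 0.46
¬¬(x ∨ x) = 1 − 0.46 = 0.54
So the right-hand bound is ¬¬(x ∨ x) = 0.54.
The residuum of the Łukasiewicz t-norm gives the supremum: min(1, 1 − 0.83 + 0.54).
1 − 0.83 + 0.54 = 0.71, so t = min(1, 0.71) = 0.71.
Check: 0.83 ⊙ 0.71 = max(0, 0.54) = 0.54 ≤ 0.54.

0.71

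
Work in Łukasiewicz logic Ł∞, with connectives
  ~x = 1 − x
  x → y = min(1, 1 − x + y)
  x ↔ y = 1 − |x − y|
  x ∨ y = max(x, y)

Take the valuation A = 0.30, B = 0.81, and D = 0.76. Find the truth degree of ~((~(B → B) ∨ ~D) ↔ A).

0.06

B → B = min(1, 1 − 0.81 + 0.81) = min(1, 1.00) = 1.00
~(B → B) = 1 − 1.00 = 0.00
~D = 1 − 0.76 = 0.24
~(B → B) ∨ ~D = max(0.00, 0.24) = 0.24
(~(B → B) ∨ ~D) ↔ A = 1 − |0.24 − 0.30| = 1 − 0.06 = 0.94
~((~(B → B) ∨ ~D) ↔ A) = 1 − 0.94 = 0.06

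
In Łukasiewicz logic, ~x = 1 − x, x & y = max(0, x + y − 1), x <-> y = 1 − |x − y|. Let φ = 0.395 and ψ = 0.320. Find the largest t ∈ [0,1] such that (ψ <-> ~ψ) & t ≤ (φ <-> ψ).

1.000

~ψ = 1 − 0.320 = 0.680
ψ <-> ~ψ = 1 − |0.320 − 0.680| = 1 − 0.360 = 0.640
So the left factor is ψ <-> ~ψ = 0.640.
φ <-> ψ = 1 − |0.395 − 0.320| = 1 − 0.075 = 0.925
So the right-hand bound is φ <-> ψ = 0.925.
The residuum of the Łukasiewicz t-norm gives the supremum: min(1, 1 − 0.640 + 0.925).
1 − 0.640 + 0.925 = 1.285, so t = min(1, 1.285) = 1.000.
Check: 0.640 & 1.000 = max(0, 0.640) = 0.640 ≤ 0.925.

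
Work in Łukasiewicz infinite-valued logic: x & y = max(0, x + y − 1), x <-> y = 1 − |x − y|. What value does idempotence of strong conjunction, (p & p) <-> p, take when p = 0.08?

p & p = max(0, 0.08 + 0.08 − 1) = max(0, -0.84) = 0.00
(p & p) <-> p = 1 − |0.00 − 0.08| = 1 − 0.08 = 0.92
(The value 0.92 < 1 shows this instance is not satisfied; fails in Ł∞ since a ⊗ a = max(0, 2a−1) ≠ a in general.)

0.92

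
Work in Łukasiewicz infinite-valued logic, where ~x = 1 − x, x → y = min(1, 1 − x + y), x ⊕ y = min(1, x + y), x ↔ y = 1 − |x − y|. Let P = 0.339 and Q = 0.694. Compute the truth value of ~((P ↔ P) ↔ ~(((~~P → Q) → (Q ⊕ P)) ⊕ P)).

P ↔ P = 1 − |0.339 − 0.339| = 1 − 0.000 = 1.000
~P = 1 − 0.339 = 0.661
~~P = 1 − 0.661 = 0.339
~~P → Q = min(1, 1 − 0.339 + 0.694) = min(1, 1.355) = 1.000
Q ⊕ P = min(1, 0.694 + 0.339) = min(1, 1.033) = 1.000
(~~P → Q) → (Q ⊕ P) = min(1, 1 − 1.000 + 1.000) = min(1, 1.000) = 1.000
((~~P → Q) → (Q ⊕ P)) ⊕ P = min(1, 1.000 + 0.339) = min(1, 1.339) = 1.000
~(((~~P → Q) → (Q ⊕ P)) ⊕ P) = 1 − 1.000 = 0.000
(P ↔ P) ↔ ~(((~~P → Q) → (Q ⊕ P)) ⊕ P) = 1 − |1.000 − 0.000| = 1 − 1.000 = 0.000
~((P ↔ P) ↔ ~(((~~P → Q) → (Q ⊕ P)) ⊕ P)) = 1 − 0.000 = 1.000

1.000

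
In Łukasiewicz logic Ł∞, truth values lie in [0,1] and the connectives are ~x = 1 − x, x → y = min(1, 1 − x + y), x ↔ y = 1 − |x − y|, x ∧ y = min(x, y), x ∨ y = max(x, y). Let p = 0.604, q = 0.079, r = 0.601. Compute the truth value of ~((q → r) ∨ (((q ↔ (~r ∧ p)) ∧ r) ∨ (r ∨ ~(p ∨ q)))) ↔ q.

0.921

q → r = min(1, 1 − 0.079 + 0.601) = min(1, 1.522) = 1.000
~r = 1 − 0.601 = 0.399
~r ∧ p = min(0.399, 0.604) = 0.399
q ↔ (~r ∧ p) = 1 − |0.079 − 0.399| = 1 − 0.320 = 0.680
(q ↔ (~r ∧ p)) ∧ r = min(0.680, 0.601) = 0.601
p ∨ q = max(0.604, 0.079) = 0.604
~(p ∨ q) = 1 − 0.604 = 0.396
r ∨ ~(p ∨ q) = max(0.601, 0.396) = 0.601
((q ↔ (~r ∧ p)) ∧ r) ∨ (r ∨ ~(p ∨ q)) = max(0.601, 0.601) = 0.601
(q → r) ∨ (((q ↔ (~r ∧ p)) ∧ r) ∨ (r ∨ ~(p ∨ q))) = max(1.000, 0.601) = 1.000
~((q → r) ∨ (((q ↔ (~r ∧ p)) ∧ r) ∨ (r ∨ ~(p ∨ q)))) = 1 − 1.000 = 0.000
~((q → r) ∨ (((q ↔ (~r ∧ p)) ∧ r) ∨ (r ∨ ~(p ∨ q)))) ↔ q = 1 − |0.000 − 0.079| = 1 − 0.079 = 0.921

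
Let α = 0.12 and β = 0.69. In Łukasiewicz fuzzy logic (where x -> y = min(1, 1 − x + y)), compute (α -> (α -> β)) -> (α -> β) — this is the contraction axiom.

1.00

α -> β = min(1, 1 − 0.12 + 0.69) = min(1, 1.57) = 1.00
α -> (α -> β) = min(1, 1 − 0.12 + 1.00) = min(1, 1.88) = 1.00
(α -> (α -> β)) -> (α -> β) = min(1, 1 − 1.00 + 1.00) = min(1, 1.00) = 1.00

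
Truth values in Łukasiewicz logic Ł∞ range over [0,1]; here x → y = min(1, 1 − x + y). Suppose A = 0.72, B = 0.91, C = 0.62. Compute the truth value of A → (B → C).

0.99

B → C = min(1, 1 − 0.91 + 0.62) = min(1, 0.71) = 0.71
A → (B → C) = min(1, 1 − 0.72 + 0.71) = min(1, 0.99) = 0.99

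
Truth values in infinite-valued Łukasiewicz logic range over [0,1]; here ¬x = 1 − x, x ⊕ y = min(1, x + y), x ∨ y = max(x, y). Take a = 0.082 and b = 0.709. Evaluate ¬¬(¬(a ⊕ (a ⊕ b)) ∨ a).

0.127

a ⊕ b = min(1, 0.082 + 0.709) = min(1, 0.791) = 0.791
a ⊕ (a ⊕ b) = min(1, 0.082 + 0.791) = min(1, 0.873) = 0.873
¬(a ⊕ (a ⊕ b)) = 1 − 0.873 = 0.127
¬(a ⊕ (a ⊕ b)) ∨ a = max(0.127, 0.082) = 0.127
¬(¬(a ⊕ (a ⊕ b)) ∨ a) = 1 − 0.127 = 0.873
¬¬(¬(a ⊕ (a ⊕ b)) ∨ a) = 1 − 0.873 = 0.127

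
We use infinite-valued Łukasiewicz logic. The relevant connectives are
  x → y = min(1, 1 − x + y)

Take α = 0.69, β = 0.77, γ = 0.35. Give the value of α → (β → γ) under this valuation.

0.89

β → γ = min(1, 1 − 0.77 + 0.35) = min(1, 0.58) = 0.58
α → (β → γ) = min(1, 1 − 0.69 + 0.58) = min(1, 0.89) = 0.89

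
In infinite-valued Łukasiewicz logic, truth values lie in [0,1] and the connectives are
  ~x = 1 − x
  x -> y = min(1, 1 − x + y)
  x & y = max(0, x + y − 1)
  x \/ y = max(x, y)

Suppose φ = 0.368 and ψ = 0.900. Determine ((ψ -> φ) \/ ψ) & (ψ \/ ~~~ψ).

ψ -> φ = min(1, 1 − 0.900 + 0.368) = min(1, 0.468) = 0.468
(ψ -> φ) \/ ψ = max(0.468, 0.900) = 0.900
~ψ = 1 − 0.900 = 0.100
~~ψ = 1 − 0.100 = 0.900
~~~ψ = 1 − 0.900 = 0.100
ψ \/ ~~~ψ = max(0.900, 0.100) = 0.900
((ψ -> φ) \/ ψ) & (ψ \/ ~~~ψ) = max(0, 0.900 + 0.900 − 1) = max(0, 0.800) = 0.800

0.800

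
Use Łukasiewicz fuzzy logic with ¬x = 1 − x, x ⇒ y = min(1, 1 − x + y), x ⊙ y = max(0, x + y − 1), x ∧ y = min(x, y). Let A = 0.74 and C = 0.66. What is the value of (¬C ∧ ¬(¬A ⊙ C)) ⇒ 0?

¬C = 1 − 0.66 = 0.34
¬A = 1 − 0.74 = 0.26
¬A ⊙ C = max(0, 0.26 + 0.66 − 1) = max(0, -0.08) = 0.00
¬(¬A ⊙ C) = 1 − 0.00 = 1.00
¬C ∧ ¬(¬A ⊙ C) = min(0.34, 1.00) = 0.34
(¬C ∧ ¬(¬A ⊙ C)) ⇒ 0 = min(1, 1 − 0.34 + 0.00) = min(1, 0.66) = 0.66

0.66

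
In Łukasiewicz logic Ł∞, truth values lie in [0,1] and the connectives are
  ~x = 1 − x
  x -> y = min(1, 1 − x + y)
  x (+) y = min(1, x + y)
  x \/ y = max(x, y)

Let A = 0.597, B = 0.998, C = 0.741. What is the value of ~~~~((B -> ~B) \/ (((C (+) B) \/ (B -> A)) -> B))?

0.998

~B = 1 − 0.998 = 0.002
B -> ~B = min(1, 1 − 0.998 + 0.002) = min(1, 0.004) = 0.004
C (+) B = min(1, 0.741 + 0.998) = min(1, 1.739) = 1.000
B -> A = min(1, 1 − 0.998 + 0.597) = min(1, 0.599) = 0.599
(C (+) B) \/ (B -> A) = max(1.000, 0.599) = 1.000
((C (+) B) \/ (B -> A)) -> B = min(1, 1 − 1.000 + 0.998) = min(1, 0.998) = 0.998
(B -> ~B) \/ (((C (+) B) \/ (B -> A)) -> B) = max(0.004, 0.998) = 0.998
~((B -> ~B) \/ (((C (+) B) \/ (B -> A)) -> B)) = 1 − 0.998 = 0.002
~~((B -> ~B) \/ (((C (+) B) \/ (B -> A)) -> B)) = 1 − 0.002 = 0.998
~~~((B -> ~B) \/ (((C (+) B) \/ (B -> A)) -> B)) = 1 − 0.998 = 0.002
~~~~((B -> ~B) \/ (((C (+) B) \/ (B -> A)) -> B)) = 1 − 0.002 = 0.998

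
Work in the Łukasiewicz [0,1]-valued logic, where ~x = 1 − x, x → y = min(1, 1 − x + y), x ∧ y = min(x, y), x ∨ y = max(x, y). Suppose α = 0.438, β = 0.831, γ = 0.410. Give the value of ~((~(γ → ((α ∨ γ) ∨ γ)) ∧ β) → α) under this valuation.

0.000

α ∨ γ = max(0.438, 0.410) = 0.438
(α ∨ γ) ∨ γ = max(0.438, 0.410) = 0.438
γ → ((α ∨ γ) ∨ γ) = min(1, 1 − 0.410 + 0.438) = min(1, 1.028) = 1.000
~(γ → ((α ∨ γ) ∨ γ)) = 1 − 1.000 = 0.000
~(γ → ((α ∨ γ) ∨ γ)) ∧ β = min(0.000, 0.831) = 0.000
(~(γ → ((α ∨ γ) ∨ γ)) ∧ β) → α = min(1, 1 − 0.000 + 0.438) = min(1, 1.438) = 1.000
~((~(γ → ((α ∨ γ) ∨ γ)) ∧ β) → α) = 1 − 1.000 = 0.000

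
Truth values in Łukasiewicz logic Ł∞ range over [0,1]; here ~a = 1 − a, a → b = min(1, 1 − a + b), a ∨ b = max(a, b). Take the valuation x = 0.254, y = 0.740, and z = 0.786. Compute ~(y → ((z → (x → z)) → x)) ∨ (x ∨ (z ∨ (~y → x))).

x → z = min(1, 1 − 0.254 + 0.786) = min(1, 1.532) = 1.000
z → (x → z) = min(1, 1 − 0.786 + 1.000) = min(1, 1.214) = 1.000
(z → (x → z)) → x = min(1, 1 − 1.000 + 0.254) = min(1, 0.254) = 0.254
y → ((z → (x → z)) → x) = min(1, 1 − 0.740 + 0.254) = min(1, 0.514) = 0.514
~(y → ((z → (x → z)) → x)) = 1 − 0.514 = 0.486
~y = 1 − 0.740 = 0.260
~y → x = min(1, 1 − 0.260 + 0.254) = min(1, 0.994) = 0.994
z ∨ (~y → x) = max(0.786, 0.994) = 0.994
x ∨ (z ∨ (~y → x)) = max(0.254, 0.994) = 0.994
~(y → ((z → (x → z)) → x)) ∨ (x ∨ (z ∨ (~y → x))) = max(0.486, 0.994) = 0.994

0.994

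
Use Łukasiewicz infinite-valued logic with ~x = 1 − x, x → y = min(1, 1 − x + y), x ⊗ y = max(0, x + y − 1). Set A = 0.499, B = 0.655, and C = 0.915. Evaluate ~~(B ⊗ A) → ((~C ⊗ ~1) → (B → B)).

B ⊗ A = max(0, 0.655 + 0.499 − 1) = max(0, 0.154) = 0.154
~(B ⊗ A) = 1 − 0.154 = 0.846
~~(B ⊗ A) = 1 − 0.846 = 0.154
~C = 1 − 0.915 = 0.085
~1 = 1 − 1.000 = 0.000
~C ⊗ ~1 = max(0, 0.085 + 0.000 − 1) = max(0, -0.915) = 0.000
B → B = min(1, 1 − 0.655 + 0.655) = min(1, 1.000) = 1.000
(~C ⊗ ~1) → (B → B) = min(1, 1 − 0.000 + 1.000) = min(1, 2.000) = 1.000
~~(B ⊗ A) → ((~C ⊗ ~1) → (B → B)) = min(1, 1 − 0.154 + 1.000) = min(1, 1.846) = 1.000

1.000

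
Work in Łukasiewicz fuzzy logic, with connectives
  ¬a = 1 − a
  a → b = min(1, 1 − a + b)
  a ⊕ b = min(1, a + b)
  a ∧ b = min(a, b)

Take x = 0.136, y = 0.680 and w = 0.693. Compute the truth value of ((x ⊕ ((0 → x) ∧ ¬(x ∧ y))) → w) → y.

0 → x = min(1, 1 − 0.000 + 0.136) = min(1, 1.136) = 1.000
x ∧ y = min(0.136, 0.680) = 0.136
¬(x ∧ y) = 1 − 0.136 = 0.864
(0 → x) ∧ ¬(x ∧ y) = min(1.000, 0.864) = 0.864
x ⊕ ((0 → x) ∧ ¬(x ∧ y)) = min(1, 0.136 + 0.864) = min(1, 1.000) = 1.000
(x ⊕ ((0 → x) ∧ ¬(x ∧ y))) → w = min(1, 1 − 1.000 + 0.693) = min(1, 0.693) = 0.693
((x ⊕ ((0 → x) ∧ ¬(x ∧ y))) → w) → y = min(1, 1 − 0.693 + 0.680) = min(1, 0.987) = 0.987

0.987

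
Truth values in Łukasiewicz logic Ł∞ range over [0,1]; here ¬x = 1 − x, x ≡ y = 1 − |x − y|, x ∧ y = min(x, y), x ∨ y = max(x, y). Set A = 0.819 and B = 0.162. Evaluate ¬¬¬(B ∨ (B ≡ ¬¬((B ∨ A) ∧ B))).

B ∨ A = max(0.162, 0.819) = 0.819
(B ∨ A) ∧ B = min(0.819, 0.162) = 0.162
¬((B ∨ A) ∧ B) = 1 − 0.162 = 0.838
¬¬((B ∨ A) ∧ B) = 1 − 0.838 = 0.162
B ≡ ¬¬((B ∨ A) ∧ B) = 1 − |0.162 − 0.162| = 1 − 0.000 = 1.000
B ∨ (B ≡ ¬¬((B ∨ A) ∧ B)) = max(0.162, 1.000) = 1.000
¬(B ∨ (B ≡ ¬¬((B ∨ A) ∧ B))) = 1 − 1.000 = 0.000
¬¬(B ∨ (B ≡ ¬¬((B ∨ A) ∧ B))) = 1 − 0.000 = 1.000
¬¬¬(B ∨ (B ≡ ¬¬((B ∨ A) ∧ B))) = 1 − 1.000 = 0.000

0.000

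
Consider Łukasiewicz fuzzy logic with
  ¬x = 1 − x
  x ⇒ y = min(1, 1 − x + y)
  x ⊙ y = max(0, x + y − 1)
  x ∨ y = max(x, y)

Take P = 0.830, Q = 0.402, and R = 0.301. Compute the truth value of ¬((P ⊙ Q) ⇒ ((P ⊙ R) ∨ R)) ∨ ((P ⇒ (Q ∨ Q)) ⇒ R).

0.729

P ⊙ Q = max(0, 0.830 + 0.402 − 1) = max(0, 0.232) = 0.232
P ⊙ R = max(0, 0.830 + 0.301 − 1) = max(0, 0.131) = 0.131
(P ⊙ R) ∨ R = max(0.131, 0.301) = 0.301
(P ⊙ Q) ⇒ ((P ⊙ R) ∨ R) = min(1, 1 − 0.232 + 0.301) = min(1, 1.069) = 1.000
¬((P ⊙ Q) ⇒ ((P ⊙ R) ∨ R)) = 1 − 1.000 = 0.000
Q ∨ Q = max(0.402, 0.402) = 0.402
P ⇒ (Q ∨ Q) = min(1, 1 − 0.830 + 0.402) = min(1, 0.572) = 0.572
(P ⇒ (Q ∨ Q)) ⇒ R = min(1, 1 − 0.572 + 0.301) = min(1, 0.729) = 0.729
¬((P ⊙ Q) ⇒ ((P ⊙ R) ∨ R)) ∨ ((P ⇒ (Q ∨ Q)) ⇒ R) = max(0.000, 0.729) = 0.729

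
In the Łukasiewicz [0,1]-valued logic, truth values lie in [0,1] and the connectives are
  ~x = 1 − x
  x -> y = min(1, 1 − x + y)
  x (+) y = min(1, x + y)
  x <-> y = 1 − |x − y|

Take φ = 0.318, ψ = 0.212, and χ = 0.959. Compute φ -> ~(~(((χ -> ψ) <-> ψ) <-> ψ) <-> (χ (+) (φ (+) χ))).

0.935

χ -> ψ = min(1, 1 − 0.959 + 0.212) = min(1, 0.253) = 0.253
(χ -> ψ) <-> ψ = 1 − |0.253 − 0.212| = 1 − 0.041 = 0.959
((χ -> ψ) <-> ψ) <-> ψ = 1 − |0.959 − 0.212| = 1 − 0.747 = 0.253
~(((χ -> ψ) <-> ψ) <-> ψ) = 1 − 0.253 = 0.747
φ (+) χ = min(1, 0.318 + 0.959) = min(1, 1.277) = 1.000
χ (+) (φ (+) χ) = min(1, 0.959 + 1.000) = min(1, 1.959) = 1.000
~(((χ -> ψ) <-> ψ) <-> ψ) <-> (χ (+) (φ (+) χ)) = 1 − |0.747 − 1.000| = 1 − 0.253 = 0.747
~(~(((χ -> ψ) <-> ψ) <-> ψ) <-> (χ (+) (φ (+) χ))) = 1 − 0.747 = 0.253
φ -> ~(~(((χ -> ψ) <-> ψ) <-> ψ) <-> (χ (+) (φ (+) χ))) = min(1, 1 − 0.318 + 0.253) = min(1, 0.935) = 0.935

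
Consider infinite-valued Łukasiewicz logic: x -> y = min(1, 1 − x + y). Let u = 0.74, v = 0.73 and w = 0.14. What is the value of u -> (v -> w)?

v -> w = min(1, 1 − 0.73 + 0.14) = min(1, 0.41) = 0.41
u -> (v -> w) = min(1, 1 − 0.74 + 0.41) = min(1, 0.67) = 0.67

0.67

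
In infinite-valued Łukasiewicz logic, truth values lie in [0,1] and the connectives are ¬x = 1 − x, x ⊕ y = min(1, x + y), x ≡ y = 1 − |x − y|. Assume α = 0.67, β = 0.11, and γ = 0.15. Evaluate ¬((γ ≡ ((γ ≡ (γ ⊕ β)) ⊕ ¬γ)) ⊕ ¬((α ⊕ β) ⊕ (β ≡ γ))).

0.85

γ ⊕ β = min(1, 0.15 + 0.11) = min(1, 0.26) = 0.26
γ ≡ (γ ⊕ β) = 1 − |0.15 − 0.26| = 1 − 0.11 = 0.89
¬γ = 1 − 0.15 = 0.85
(γ ≡ (γ ⊕ β)) ⊕ ¬γ = min(1, 0.89 + 0.85) = min(1, 1.74) = 1.00
γ ≡ ((γ ≡ (γ ⊕ β)) ⊕ ¬γ) = 1 − |0.15 − 1.00| = 1 − 0.85 = 0.15
α ⊕ β = min(1, 0.67 + 0.11) = min(1, 0.78) = 0.78
β ≡ γ = 1 − |0.11 − 0.15| = 1 − 0.04 = 0.96
(α ⊕ β) ⊕ (β ≡ γ) = min(1, 0.78 + 0.96) = min(1, 1.74) = 1.00
¬((α ⊕ β) ⊕ (β ≡ γ)) = 1 − 1.00 = 0.00
(γ ≡ ((γ ≡ (γ ⊕ β)) ⊕ ¬γ)) ⊕ ¬((α ⊕ β) ⊕ (β ≡ γ)) = min(1, 0.15 + 0.00) = min(1, 0.15) = 0.15
¬((γ ≡ ((γ ≡ (γ ⊕ β)) ⊕ ¬γ)) ⊕ ¬((α ⊕ β) ⊕ (β ≡ γ))) = 1 − 0.15 = 0.85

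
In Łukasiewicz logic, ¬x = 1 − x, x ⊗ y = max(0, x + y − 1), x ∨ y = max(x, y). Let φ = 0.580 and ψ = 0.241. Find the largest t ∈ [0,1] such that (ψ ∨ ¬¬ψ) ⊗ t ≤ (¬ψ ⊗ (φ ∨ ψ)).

¬ψ = 1 − 0.241 = 0.759
¬¬ψ = 1 − 0.759 = 0.241
ψ ∨ ¬¬ψ = max(0.241, 0.241) = 0.241
So the left factor is ψ ∨ ¬¬ψ = 0.241.
φ ∨ ψ = max(0.580, 0.241) = 0.580
¬ψ ⊗ (φ ∨ ψ) = max(0, 0.759 + 0.580 − 1) = max(0, 0.339) = 0.339
So the right-hand bound is ¬ψ ⊗ (φ ∨ ψ) = 0.339.
The residuum of the Łukasiewicz t-norm gives the supremum: min(1, 1 − 0.241 + 0.339).
1 − 0.241 + 0.339 = 1.098, so t = min(1, 1.098) = 1.000.
Check: 0.241 ⊗ 1.000 = max(0, 0.241) = 0.241 ≤ 0.339.

1.000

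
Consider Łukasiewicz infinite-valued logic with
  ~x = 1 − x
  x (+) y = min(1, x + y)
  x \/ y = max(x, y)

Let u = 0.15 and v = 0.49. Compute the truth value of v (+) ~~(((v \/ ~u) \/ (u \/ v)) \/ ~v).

~u = 1 − 0.15 = 0.85
v \/ ~u = max(0.49, 0.85) = 0.85
u \/ v = max(0.15, 0.49) = 0.49
(v \/ ~u) \/ (u \/ v) = max(0.85, 0.49) = 0.85
~v = 1 − 0.49 = 0.51
((v \/ ~u) \/ (u \/ v)) \/ ~v = max(0.85, 0.51) = 0.85
~(((v \/ ~u) \/ (u \/ v)) \/ ~v) = 1 − 0.85 = 0.15
~~(((v \/ ~u) \/ (u \/ v)) \/ ~v) = 1 − 0.15 = 0.85
v (+) ~~(((v \/ ~u) \/ (u \/ v)) \/ ~v) = min(1, 0.49 + 0.85) = min(1, 1.34) = 1.00

1.00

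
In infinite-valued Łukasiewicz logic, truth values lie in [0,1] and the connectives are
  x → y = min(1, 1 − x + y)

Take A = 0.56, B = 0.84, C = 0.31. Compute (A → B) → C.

A → B = min(1, 1 − 0.56 + 0.84) = min(1, 1.28) = 1.00
(A → B) → C = min(1, 1 − 1.00 + 0.31) = min(1, 0.31) = 0.31

0.31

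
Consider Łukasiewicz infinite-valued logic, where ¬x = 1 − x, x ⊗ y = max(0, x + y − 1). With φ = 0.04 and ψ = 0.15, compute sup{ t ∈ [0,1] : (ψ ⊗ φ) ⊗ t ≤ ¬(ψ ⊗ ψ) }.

1.00

ψ ⊗ φ = max(0, 0.15 + 0.04 − 1) = max(0, -0.81) = 0.00
So the left factor is ψ ⊗ φ = 0.00.
ψ ⊗ ψ = max(0, 0.15 + 0.15 − 1) = max(0, -0.70) = 0.00
¬(ψ ⊗ ψ) = 1 − 0.00 = 1.00
So the right-hand bound is ¬(ψ ⊗ ψ) = 1.00.
The residuum of the Łukasiewicz t-norm gives the supremum: min(1, 1 − 0.00 + 1.00).
1 − 0.00 + 1.00 = 2.00, so t = min(1, 2.00) = 1.00.
Check: 0.00 ⊗ 1.00 = max(0, 0.00) = 0.00 ≤ 1.00.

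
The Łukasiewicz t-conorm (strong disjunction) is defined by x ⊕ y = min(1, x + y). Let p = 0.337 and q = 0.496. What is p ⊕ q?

p ⊕ q = min(1, 0.337 + 0.496) = min(1, 0.833) = 0.833
For comparison, the Gödel t-conorm max(x, y) would give 0.496.

0.833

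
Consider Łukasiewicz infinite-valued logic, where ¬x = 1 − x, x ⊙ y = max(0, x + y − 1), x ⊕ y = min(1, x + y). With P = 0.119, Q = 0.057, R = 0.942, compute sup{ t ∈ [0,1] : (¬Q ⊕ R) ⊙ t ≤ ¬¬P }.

¬Q = 1 − 0.057 = 0.943
¬Q ⊕ R = min(1, 0.943 + 0.942) = min(1, 1.885) = 1.000
So the left factor is ¬Q ⊕ R = 1.000.
¬P = 1 − 0.119 = 0.881
¬¬P = 1 − 0.881 = 0.119
So the right-hand bound is ¬¬P = 0.119.
The residuum of the Łukasiewicz t-norm gives the supremum: min(1, 1 − 1.000 + 0.119).
1 − 1.000 + 0.119 = 0.119, so t = min(1, 0.119) = 0.119.
Check: 1.000 ⊙ 0.119 = max(0, 0.119) = 0.119 ≤ 0.119.

0.119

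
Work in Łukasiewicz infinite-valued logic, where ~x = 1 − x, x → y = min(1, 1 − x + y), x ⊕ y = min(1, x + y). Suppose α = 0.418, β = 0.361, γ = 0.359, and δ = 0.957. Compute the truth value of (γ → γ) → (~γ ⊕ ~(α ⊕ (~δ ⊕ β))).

γ → γ = min(1, 1 − 0.359 + 0.359) = min(1, 1.000) = 1.000
~γ = 1 − 0.359 = 0.641
~δ = 1 − 0.957 = 0.043
~δ ⊕ β = min(1, 0.043 + 0.361) = min(1, 0.404) = 0.404
α ⊕ (~δ ⊕ β) = min(1, 0.418 + 0.404) = min(1, 0.822) = 0.822
~(α ⊕ (~δ ⊕ β)) = 1 − 0.822 = 0.178
~γ ⊕ ~(α ⊕ (~δ ⊕ β)) = min(1, 0.641 + 0.178) = min(1, 0.819) = 0.819
(γ → γ) → (~γ ⊕ ~(α ⊕ (~δ ⊕ β))) = min(1, 1 − 1.000 + 0.819) = min(1, 0.819) = 0.819

0.819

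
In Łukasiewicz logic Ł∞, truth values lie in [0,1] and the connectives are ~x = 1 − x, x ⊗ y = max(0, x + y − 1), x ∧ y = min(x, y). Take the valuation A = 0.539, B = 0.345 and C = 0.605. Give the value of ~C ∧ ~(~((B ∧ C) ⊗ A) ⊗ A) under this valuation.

0.395

~C = 1 − 0.605 = 0.395
B ∧ C = min(0.345, 0.605) = 0.345
(B ∧ C) ⊗ A = max(0, 0.345 + 0.539 − 1) = max(0, -0.116) = 0.000
~((B ∧ C) ⊗ A) = 1 − 0.000 = 1.000
~((B ∧ C) ⊗ A) ⊗ A = max(0, 1.000 + 0.539 − 1) = max(0, 0.539) = 0.539
~(~((B ∧ C) ⊗ A) ⊗ A) = 1 − 0.539 = 0.461
~C ∧ ~(~((B ∧ C) ⊗ A) ⊗ A) = min(0.395, 0.461) = 0.395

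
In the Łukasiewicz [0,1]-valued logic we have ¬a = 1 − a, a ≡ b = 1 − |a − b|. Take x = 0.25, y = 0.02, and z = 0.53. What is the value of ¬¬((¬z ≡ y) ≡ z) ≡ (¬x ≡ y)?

¬z = 1 − 0.53 = 0.47
¬z ≡ y = 1 − |0.47 − 0.02| = 1 − 0.45 = 0.55
(¬z ≡ y) ≡ z = 1 − |0.55 − 0.53| = 1 − 0.02 = 0.98
¬((¬z ≡ y) ≡ z) = 1 − 0.98 = 0.02
¬¬((¬z ≡ y) ≡ z) = 1 − 0.02 = 0.98
¬x = 1 − 0.25 = 0.75
¬x ≡ y = 1 − |0.75 − 0.02| = 1 − 0.73 = 0.27
¬¬((¬z ≡ y) ≡ z) ≡ (¬x ≡ y) = 1 − |0.98 − 0.27| = 1 − 0.71 = 0.29

0.29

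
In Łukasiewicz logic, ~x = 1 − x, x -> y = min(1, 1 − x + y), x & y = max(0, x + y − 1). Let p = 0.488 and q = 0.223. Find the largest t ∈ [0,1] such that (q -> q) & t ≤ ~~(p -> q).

q -> q = min(1, 1 − 0.223 + 0.223) = min(1, 1.000) = 1.000
So the left factor is q -> q = 1.000.
p -> q = min(1, 1 − 0.488 + 0.223) = min(1, 0.735) = 0.735
~(p -> q) = 1 − 0.735 = 0.265
~~(p -> q) = 1 − 0.265 = 0.735
So the right-hand bound is ~~(p -> q) = 0.735.
The residuum of the Łukasiewicz t-norm gives the supremum: min(1, 1 − 1.000 + 0.735).
1 − 1.000 + 0.735 = 0.735, so t = min(1, 0.735) = 0.735.
Check: 1.000 & 0.735 = max(0, 0.735) = 0.735 ≤ 0.735.

0.735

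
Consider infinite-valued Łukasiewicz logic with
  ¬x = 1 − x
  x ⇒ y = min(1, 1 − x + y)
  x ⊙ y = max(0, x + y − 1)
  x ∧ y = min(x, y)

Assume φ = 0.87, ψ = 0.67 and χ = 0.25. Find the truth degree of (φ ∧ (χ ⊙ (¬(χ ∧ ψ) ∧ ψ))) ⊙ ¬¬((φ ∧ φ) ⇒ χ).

0.00

χ ∧ ψ = min(0.25, 0.67) = 0.25
¬(χ ∧ ψ) = 1 − 0.25 = 0.75
¬(χ ∧ ψ) ∧ ψ = min(0.75, 0.67) = 0.67
χ ⊙ (¬(χ ∧ ψ) ∧ ψ) = max(0, 0.25 + 0.67 − 1) = max(0, -0.08) = 0.00
φ ∧ (χ ⊙ (¬(χ ∧ ψ) ∧ ψ)) = min(0.87, 0.00) = 0.00
φ ∧ φ = min(0.87, 0.87) = 0.87
(φ ∧ φ) ⇒ χ = min(1, 1 − 0.87 + 0.25) = min(1, 0.38) = 0.38
¬((φ ∧ φ) ⇒ χ) = 1 − 0.38 = 0.62
¬¬((φ ∧ φ) ⇒ χ) = 1 − 0.62 = 0.38
(φ ∧ (χ ⊙ (¬(χ ∧ ψ) ∧ ψ))) ⊙ ¬¬((φ ∧ φ) ⇒ χ) = max(0, 0.00 + 0.38 − 1) = max(0, -0.62) = 0.00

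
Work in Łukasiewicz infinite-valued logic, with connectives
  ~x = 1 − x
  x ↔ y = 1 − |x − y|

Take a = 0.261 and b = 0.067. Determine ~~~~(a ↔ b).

0.806

a ↔ b = 1 − |0.261 − 0.067| = 1 − 0.194 = 0.806
~(a ↔ b) = 1 − 0.806 = 0.194
~~(a ↔ b) = 1 − 0.194 = 0.806
~~~(a ↔ b) = 1 − 0.806 = 0.194
~~~~(a ↔ b) = 1 − 0.194 = 0.806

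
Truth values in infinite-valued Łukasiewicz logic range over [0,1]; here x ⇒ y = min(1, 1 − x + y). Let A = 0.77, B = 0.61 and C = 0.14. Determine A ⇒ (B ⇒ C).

0.76

B ⇒ C = min(1, 1 − 0.61 + 0.14) = min(1, 0.53) = 0.53
A ⇒ (B ⇒ C) = min(1, 1 − 0.77 + 0.53) = min(1, 0.76) = 0.76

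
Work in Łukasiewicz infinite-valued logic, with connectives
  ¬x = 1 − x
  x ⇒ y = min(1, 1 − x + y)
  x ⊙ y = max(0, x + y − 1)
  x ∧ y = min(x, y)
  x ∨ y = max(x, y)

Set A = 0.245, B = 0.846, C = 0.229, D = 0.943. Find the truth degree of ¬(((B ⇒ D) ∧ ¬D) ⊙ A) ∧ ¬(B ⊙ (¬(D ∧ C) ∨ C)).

0.383

B ⇒ D = min(1, 1 − 0.846 + 0.943) = min(1, 1.097) = 1.000
¬D = 1 − 0.943 = 0.057
(B ⇒ D) ∧ ¬D = min(1.000, 0.057) = 0.057
((B ⇒ D) ∧ ¬D) ⊙ A = max(0, 0.057 + 0.245 − 1) = max(0, -0.698) = 0.000
¬(((B ⇒ D) ∧ ¬D) ⊙ A) = 1 − 0.000 = 1.000
D ∧ C = min(0.943, 0.229) = 0.229
¬(D ∧ C) = 1 − 0.229 = 0.771
¬(D ∧ C) ∨ C = max(0.771, 0.229) = 0.771
B ⊙ (¬(D ∧ C) ∨ C) = max(0, 0.846 + 0.771 − 1) = max(0, 0.617) = 0.617
¬(B ⊙ (¬(D ∧ C) ∨ C)) = 1 − 0.617 = 0.383
¬(((B ⇒ D) ∧ ¬D) ⊙ A) ∧ ¬(B ⊙ (¬(D ∧ C) ∨ C)) = min(1.000, 0.383) = 0.383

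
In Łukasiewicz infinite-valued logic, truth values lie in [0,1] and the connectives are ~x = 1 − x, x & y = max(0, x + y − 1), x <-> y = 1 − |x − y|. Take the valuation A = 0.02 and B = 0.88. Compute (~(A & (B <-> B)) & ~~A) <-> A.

B <-> B = 1 − |0.88 − 0.88| = 1 − 0.00 = 1.00
A & (B <-> B) = max(0, 0.02 + 1.00 − 1) = max(0, 0.02) = 0.02
~(A & (B <-> B)) = 1 − 0.02 = 0.98
~A = 1 − 0.02 = 0.98
~~A = 1 − 0.98 = 0.02
~(A & (B <-> B)) & ~~A = max(0, 0.98 + 0.02 − 1) = max(0, 0.00) = 0.00
(~(A & (B <-> B)) & ~~A) <-> A = 1 − |0.00 − 0.02| = 1 − 0.02 = 0.98

0.98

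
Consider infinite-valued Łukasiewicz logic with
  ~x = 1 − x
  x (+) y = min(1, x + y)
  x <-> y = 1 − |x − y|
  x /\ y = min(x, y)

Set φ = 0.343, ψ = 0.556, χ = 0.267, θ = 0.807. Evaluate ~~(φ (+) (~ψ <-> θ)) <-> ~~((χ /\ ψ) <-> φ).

0.944

~ψ = 1 − 0.556 = 0.444
~ψ <-> θ = 1 − |0.444 − 0.807| = 1 − 0.363 = 0.637
φ (+) (~ψ <-> θ) = min(1, 0.343 + 0.637) = min(1, 0.980) = 0.980
~(φ (+) (~ψ <-> θ)) = 1 − 0.980 = 0.020
~~(φ (+) (~ψ <-> θ)) = 1 − 0.020 = 0.980
χ /\ ψ = min(0.267, 0.556) = 0.267
(χ /\ ψ) <-> φ = 1 − |0.267 − 0.343| = 1 − 0.076 = 0.924
~((χ /\ ψ) <-> φ) = 1 − 0.924 = 0.076
~~((χ /\ ψ) <-> φ) = 1 − 0.076 = 0.924
~~(φ (+) (~ψ <-> θ)) <-> ~~((χ /\ ψ) <-> φ) = 1 − |0.980 − 0.924| = 1 − 0.056 = 0.944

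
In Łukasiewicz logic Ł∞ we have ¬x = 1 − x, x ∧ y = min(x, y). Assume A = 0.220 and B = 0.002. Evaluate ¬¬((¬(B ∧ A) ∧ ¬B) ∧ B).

0.002

B ∧ A = min(0.002, 0.220) = 0.002
¬(B ∧ A) = 1 − 0.002 = 0.998
¬B = 1 − 0.002 = 0.998
¬(B ∧ A) ∧ ¬B = min(0.998, 0.998) = 0.998
(¬(B ∧ A) ∧ ¬B) ∧ B = min(0.998, 0.002) = 0.002
¬((¬(B ∧ A) ∧ ¬B) ∧ B) = 1 − 0.002 = 0.998
¬¬((¬(B ∧ A) ∧ ¬B) ∧ B) = 1 − 0.998 = 0.002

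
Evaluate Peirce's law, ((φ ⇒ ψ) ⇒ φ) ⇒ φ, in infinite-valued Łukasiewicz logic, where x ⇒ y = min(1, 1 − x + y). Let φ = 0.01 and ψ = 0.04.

φ ⇒ ψ = min(1, 1 − 0.01 + 0.04) = min(1, 1.03) = 1.00
(φ ⇒ ψ) ⇒ φ = min(1, 1 − 1.00 + 0.01) = min(1, 0.01) = 0.01
((φ ⇒ ψ) ⇒ φ) ⇒ φ = min(1, 1 − 0.01 + 0.01) = min(1, 1.00) = 1.00

1.00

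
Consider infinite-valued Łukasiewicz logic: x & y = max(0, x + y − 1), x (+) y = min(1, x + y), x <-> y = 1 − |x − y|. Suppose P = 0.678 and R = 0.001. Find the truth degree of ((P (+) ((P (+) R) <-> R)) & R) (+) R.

P (+) R = min(1, 0.678 + 0.001) = min(1, 0.679) = 0.679
(P (+) R) <-> R = 1 − |0.679 − 0.001| = 1 − 0.678 = 0.322
P (+) ((P (+) R) <-> R) = min(1, 0.678 + 0.322) = min(1, 1.000) = 1.000
(P (+) ((P (+) R) <-> R)) & R = max(0, 1.000 + 0.001 − 1) = max(0, 0.001) = 0.001
((P (+) ((P (+) R) <-> R)) & R) (+) R = min(1, 0.001 + 0.001) = min(1, 0.002) = 0.002

0.002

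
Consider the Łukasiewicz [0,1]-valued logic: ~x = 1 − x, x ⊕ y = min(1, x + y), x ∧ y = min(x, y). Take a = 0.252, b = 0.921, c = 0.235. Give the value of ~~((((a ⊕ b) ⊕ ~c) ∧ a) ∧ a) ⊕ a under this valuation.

0.504

a ⊕ b = min(1, 0.252 + 0.921) = min(1, 1.173) = 1.000
~c = 1 − 0.235 = 0.765
(a ⊕ b) ⊕ ~c = min(1, 1.000 + 0.765) = min(1, 1.765) = 1.000
((a ⊕ b) ⊕ ~c) ∧ a = min(1.000, 0.252) = 0.252
(((a ⊕ b) ⊕ ~c) ∧ a) ∧ a = min(0.252, 0.252) = 0.252
~((((a ⊕ b) ⊕ ~c) ∧ a) ∧ a) = 1 − 0.252 = 0.748
~~((((a ⊕ b) ⊕ ~c) ∧ a) ∧ a) = 1 − 0.748 = 0.252
~~((((a ⊕ b) ⊕ ~c) ∧ a) ∧ a) ⊕ a = min(1, 0.252 + 0.252) = min(1, 0.504) = 0.504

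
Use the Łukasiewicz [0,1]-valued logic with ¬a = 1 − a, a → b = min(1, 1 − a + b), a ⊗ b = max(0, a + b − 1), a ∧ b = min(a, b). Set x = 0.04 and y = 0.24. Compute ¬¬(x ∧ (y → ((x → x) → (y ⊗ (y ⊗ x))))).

0.04

x → x = min(1, 1 − 0.04 + 0.04) = min(1, 1.00) = 1.00
y ⊗ x = max(0, 0.24 + 0.04 − 1) = max(0, -0.72) = 0.00
y ⊗ (y ⊗ x) = max(0, 0.24 + 0.00 − 1) = max(0, -0.76) = 0.00
(x → x) → (y ⊗ (y ⊗ x)) = min(1, 1 − 1.00 + 0.00) = min(1, 0.00) = 0.00
y → ((x → x) → (y ⊗ (y ⊗ x))) = min(1, 1 − 0.24 + 0.00) = min(1, 0.76) = 0.76
x ∧ (y → ((x → x) → (y ⊗ (y ⊗ x)))) = min(0.04, 0.76) = 0.04
¬(x ∧ (y → ((x → x) → (y ⊗ (y ⊗ x))))) = 1 − 0.04 = 0.96
¬¬(x ∧ (y → ((x → x) → (y ⊗ (y ⊗ x))))) = 1 − 0.96 = 0.04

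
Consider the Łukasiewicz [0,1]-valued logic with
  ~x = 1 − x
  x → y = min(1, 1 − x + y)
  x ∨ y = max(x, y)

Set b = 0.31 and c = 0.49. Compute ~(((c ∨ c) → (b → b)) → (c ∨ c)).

0.51

c ∨ c = max(0.49, 0.49) = 0.49
b → b = min(1, 1 − 0.31 + 0.31) = min(1, 1.00) = 1.00
(c ∨ c) → (b → b) = min(1, 1 − 0.49 + 1.00) = min(1, 1.51) = 1.00
((c ∨ c) → (b → b)) → (c ∨ c) = min(1, 1 − 1.00 + 0.49) = min(1, 0.49) = 0.49
~(((c ∨ c) → (b → b)) → (c ∨ c)) = 1 − 0.49 = 0.51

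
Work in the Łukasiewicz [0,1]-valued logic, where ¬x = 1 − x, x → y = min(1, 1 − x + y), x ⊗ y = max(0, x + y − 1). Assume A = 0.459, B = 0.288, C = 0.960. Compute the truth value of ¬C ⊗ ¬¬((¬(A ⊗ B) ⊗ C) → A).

0.000

¬C = 1 − 0.960 = 0.040
A ⊗ B = max(0, 0.459 + 0.288 − 1) = max(0, -0.253) = 0.000
¬(A ⊗ B) = 1 − 0.000 = 1.000
¬(A ⊗ B) ⊗ C = max(0, 1.000 + 0.960 − 1) = max(0, 0.960) = 0.960
(¬(A ⊗ B) ⊗ C) → A = min(1, 1 − 0.960 + 0.459) = min(1, 0.499) = 0.499
¬((¬(A ⊗ B) ⊗ C) → A) = 1 − 0.499 = 0.501
¬¬((¬(A ⊗ B) ⊗ C) → A) = 1 − 0.501 = 0.499
¬C ⊗ ¬¬((¬(A ⊗ B) ⊗ C) → A) = max(0, 0.040 + 0.499 − 1) = max(0, -0.461) = 0.000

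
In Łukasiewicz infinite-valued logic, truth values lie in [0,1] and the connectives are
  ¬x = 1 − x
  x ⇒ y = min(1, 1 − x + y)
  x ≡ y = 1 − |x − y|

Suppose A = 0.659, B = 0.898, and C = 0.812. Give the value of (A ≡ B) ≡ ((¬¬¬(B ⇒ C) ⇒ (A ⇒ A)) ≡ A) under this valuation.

A ≡ B = 1 − |0.659 − 0.898| = 1 − 0.239 = 0.761
B ⇒ C = min(1, 1 − 0.898 + 0.812) = min(1, 0.914) = 0.914
¬(B ⇒ C) = 1 − 0.914 = 0.086
¬¬(B ⇒ C) = 1 − 0.086 = 0.914
¬¬¬(B ⇒ C) = 1 − 0.914 = 0.086
A ⇒ A = min(1, 1 − 0.659 + 0.659) = min(1, 1.000) = 1.000
¬¬¬(B ⇒ C) ⇒ (A ⇒ A) = min(1, 1 − 0.086 + 1.000) = min(1, 1.914) = 1.000
(¬¬¬(B ⇒ C) ⇒ (A ⇒ A)) ≡ A = 1 − |1.000 − 0.659| = 1 − 0.341 = 0.659
(A ≡ B) ≡ ((¬¬¬(B ⇒ C) ⇒ (A ⇒ A)) ≡ A) = 1 − |0.761 − 0.659| = 1 − 0.102 = 0.898

0.898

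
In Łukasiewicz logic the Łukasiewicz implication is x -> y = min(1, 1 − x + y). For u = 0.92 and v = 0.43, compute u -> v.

u -> v = min(1, 1 − 0.92 + 0.43) = min(1, 0.51) = 0.51
For comparison, the Gödel implication (1 if x ≤ y else y) would give 0.43.

0.51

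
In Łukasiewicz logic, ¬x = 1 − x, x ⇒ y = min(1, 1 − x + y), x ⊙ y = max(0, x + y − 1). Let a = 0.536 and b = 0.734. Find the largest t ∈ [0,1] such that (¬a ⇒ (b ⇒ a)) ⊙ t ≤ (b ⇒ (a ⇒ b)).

¬a = 1 − 0.536 = 0.464
b ⇒ a = min(1, 1 − 0.734 + 0.536) = min(1, 0.802) = 0.802
¬a ⇒ (b ⇒ a) = min(1, 1 − 0.464 + 0.802) = min(1, 1.338) = 1.000
So the left factor is ¬a ⇒ (b ⇒ a) = 1.000.
a ⇒ b = min(1, 1 − 0.536 + 0.734) = min(1, 1.198) = 1.000
b ⇒ (a ⇒ b) = min(1, 1 − 0.734 + 1.000) = min(1, 1.266) = 1.000
So the right-hand bound is b ⇒ (a ⇒ b) = 1.000.
The residuum of the Łukasiewicz t-norm gives the supremum: min(1, 1 − 1.000 + 1.000).
1 − 1.000 + 1.000 = 1.000, so t = min(1, 1.000) = 1.000.
Check: 1.000 ⊙ 1.000 = max(0, 1.000) = 1.000 ≤ 1.000.

1.000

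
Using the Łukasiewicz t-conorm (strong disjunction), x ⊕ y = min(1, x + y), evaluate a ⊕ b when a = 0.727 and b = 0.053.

0.780

a ⊕ b = min(1, 0.727 + 0.053) = min(1, 0.780) = 0.780
For comparison, the Gödel t-conorm max(x, y) would give 0.727.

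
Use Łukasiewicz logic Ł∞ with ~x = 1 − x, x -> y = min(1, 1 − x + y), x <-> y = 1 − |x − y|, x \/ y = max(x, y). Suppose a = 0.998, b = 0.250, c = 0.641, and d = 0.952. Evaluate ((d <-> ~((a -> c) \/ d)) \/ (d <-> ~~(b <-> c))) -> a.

1.000

a -> c = min(1, 1 − 0.998 + 0.641) = min(1, 0.643) = 0.643
(a -> c) \/ d = max(0.643, 0.952) = 0.952
~((a -> c) \/ d) = 1 − 0.952 = 0.048
d <-> ~((a -> c) \/ d) = 1 − |0.952 − 0.048| = 1 − 0.904 = 0.096
b <-> c = 1 − |0.250 − 0.641| = 1 − 0.391 = 0.609
~(b <-> c) = 1 − 0.609 = 0.391
~~(b <-> c) = 1 − 0.391 = 0.609
d <-> ~~(b <-> c) = 1 − |0.952 − 0.609| = 1 − 0.343 = 0.657
(d <-> ~((a -> c) \/ d)) \/ (d <-> ~~(b <-> c)) = max(0.096, 0.657) = 0.657
((d <-> ~((a -> c) \/ d)) \/ (d <-> ~~(b <-> c))) -> a = min(1, 1 − 0.657 + 0.998) = min(1, 1.341) = 1.000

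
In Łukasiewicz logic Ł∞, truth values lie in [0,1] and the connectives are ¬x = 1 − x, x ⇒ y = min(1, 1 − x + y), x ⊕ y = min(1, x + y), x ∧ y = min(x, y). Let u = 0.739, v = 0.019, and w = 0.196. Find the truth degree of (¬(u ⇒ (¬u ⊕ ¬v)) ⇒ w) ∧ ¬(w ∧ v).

0.981

¬u = 1 − 0.739 = 0.261
¬v = 1 − 0.019 = 0.981
¬u ⊕ ¬v = min(1, 0.261 + 0.981) = min(1, 1.242) = 1.000
u ⇒ (¬u ⊕ ¬v) = min(1, 1 − 0.739 + 1.000) = min(1, 1.261) = 1.000
¬(u ⇒ (¬u ⊕ ¬v)) = 1 − 1.000 = 0.000
¬(u ⇒ (¬u ⊕ ¬v)) ⇒ w = min(1, 1 − 0.000 + 0.196) = min(1, 1.196) = 1.000
w ∧ v = min(0.196, 0.019) = 0.019
¬(w ∧ v) = 1 − 0.019 = 0.981
(¬(u ⇒ (¬u ⊕ ¬v)) ⇒ w) ∧ ¬(w ∧ v) = min(1.000, 0.981) = 0.981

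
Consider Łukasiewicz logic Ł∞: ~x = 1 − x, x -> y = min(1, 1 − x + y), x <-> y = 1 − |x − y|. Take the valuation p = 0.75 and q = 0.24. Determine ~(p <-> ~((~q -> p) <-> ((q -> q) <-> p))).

~q = 1 − 0.24 = 0.76
~q -> p = min(1, 1 − 0.76 + 0.75) = min(1, 0.99) = 0.99
q -> q = min(1, 1 − 0.24 + 0.24) = min(1, 1.00) = 1.00
(q -> q) <-> p = 1 − |1.00 − 0.75| = 1 − 0.25 = 0.75
(~q -> p) <-> ((q -> q) <-> p) = 1 − |0.99 − 0.75| = 1 − 0.24 = 0.76
~((~q -> p) <-> ((q -> q) <-> p)) = 1 − 0.76 = 0.24
p <-> ~((~q -> p) <-> ((q -> q) <-> p)) = 1 − |0.75 − 0.24| = 1 − 0.51 = 0.49
~(p <-> ~((~q -> p) <-> ((q -> q) <-> p))) = 1 − 0.49 = 0.51

0.51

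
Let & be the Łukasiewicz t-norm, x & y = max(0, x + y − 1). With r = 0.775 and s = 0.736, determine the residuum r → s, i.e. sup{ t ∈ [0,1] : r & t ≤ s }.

0.961

The residuum of the Łukasiewicz t-norm gives the supremum: min(1, 1 − 0.775 + 0.736).
1 − 0.775 + 0.736 = 0.961, so t = min(1, 0.961) = 0.961.
Check: 0.775 & 0.961 = max(0, 0.736) = 0.736 ≤ 0.736.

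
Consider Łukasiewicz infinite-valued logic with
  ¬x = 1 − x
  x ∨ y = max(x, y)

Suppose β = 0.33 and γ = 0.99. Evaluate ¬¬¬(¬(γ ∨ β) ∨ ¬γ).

0.99

γ ∨ β = max(0.99, 0.33) = 0.99
¬(γ ∨ β) = 1 − 0.99 = 0.01
¬γ = 1 − 0.99 = 0.01
¬(γ ∨ β) ∨ ¬γ = max(0.01, 0.01) = 0.01
¬(¬(γ ∨ β) ∨ ¬γ) = 1 − 0.01 = 0.99
¬¬(¬(γ ∨ β) ∨ ¬γ) = 1 − 0.99 = 0.01
¬¬¬(¬(γ ∨ β) ∨ ¬γ) = 1 − 0.01 = 0.99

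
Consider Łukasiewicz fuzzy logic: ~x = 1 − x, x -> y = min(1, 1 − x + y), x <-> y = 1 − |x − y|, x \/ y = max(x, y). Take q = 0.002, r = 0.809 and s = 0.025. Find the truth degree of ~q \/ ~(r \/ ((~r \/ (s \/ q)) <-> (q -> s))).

~q = 1 − 0.002 = 0.998
~r = 1 − 0.809 = 0.191
s \/ q = max(0.025, 0.002) = 0.025
~r \/ (s \/ q) = max(0.191, 0.025) = 0.191
q -> s = min(1, 1 − 0.002 + 0.025) = min(1, 1.023) = 1.000
(~r \/ (s \/ q)) <-> (q -> s) = 1 − |0.191 − 1.000| = 1 − 0.809 = 0.191
r \/ ((~r \/ (s \/ q)) <-> (q -> s)) = max(0.809, 0.191) = 0.809
~(r \/ ((~r \/ (s \/ q)) <-> (q -> s))) = 1 − 0.809 = 0.191
~q \/ ~(r \/ ((~r \/ (s \/ q)) <-> (q -> s))) = max(0.998, 0.191) = 0.998

0.998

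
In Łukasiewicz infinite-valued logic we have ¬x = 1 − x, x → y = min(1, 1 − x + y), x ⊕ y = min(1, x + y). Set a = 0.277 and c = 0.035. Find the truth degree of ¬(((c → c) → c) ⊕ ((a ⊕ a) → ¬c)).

c → c = min(1, 1 − 0.035 + 0.035) = min(1, 1.000) = 1.000
(c → c) → c = min(1, 1 − 1.000 + 0.035) = min(1, 0.035) = 0.035
a ⊕ a = min(1, 0.277 + 0.277) = min(1, 0.554) = 0.554
¬c = 1 − 0.035 = 0.965
(a ⊕ a) → ¬c = min(1, 1 − 0.554 + 0.965) = min(1, 1.411) = 1.000
((c → c) → c) ⊕ ((a ⊕ a) → ¬c) = min(1, 0.035 + 1.000) = min(1, 1.035) = 1.000
¬(((c → c) → c) ⊕ ((a ⊕ a) → ¬c)) = 1 − 1.000 = 0.000

0.000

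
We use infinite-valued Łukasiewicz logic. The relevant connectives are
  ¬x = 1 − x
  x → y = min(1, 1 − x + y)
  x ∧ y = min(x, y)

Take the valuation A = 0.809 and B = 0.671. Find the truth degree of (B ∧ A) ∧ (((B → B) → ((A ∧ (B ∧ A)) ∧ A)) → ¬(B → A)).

0.329

B ∧ A = min(0.671, 0.809) = 0.671
B → B = min(1, 1 − 0.671 + 0.671) = min(1, 1.000) = 1.000
A ∧ (B ∧ A) = min(0.809, 0.671) = 0.671
(A ∧ (B ∧ A)) ∧ A = min(0.671, 0.809) = 0.671
(B → B) → ((A ∧ (B ∧ A)) ∧ A) = min(1, 1 − 1.000 + 0.671) = min(1, 0.671) = 0.671
B → A = min(1, 1 − 0.671 + 0.809) = min(1, 1.138) = 1.000
¬(B → A) = 1 − 1.000 = 0.000
((B → B) → ((A ∧ (B ∧ A)) ∧ A)) → ¬(B → A) = min(1, 1 − 0.671 + 0.000) = min(1, 0.329) = 0.329
(B ∧ A) ∧ (((B → B) → ((A ∧ (B ∧ A)) ∧ A)) → ¬(B → A)) = min(0.671, 0.329) = 0.329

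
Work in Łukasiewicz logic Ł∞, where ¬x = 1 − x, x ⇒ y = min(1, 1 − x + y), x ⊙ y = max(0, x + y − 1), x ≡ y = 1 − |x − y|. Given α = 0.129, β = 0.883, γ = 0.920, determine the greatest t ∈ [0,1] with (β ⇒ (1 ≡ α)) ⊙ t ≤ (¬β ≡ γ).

1 ≡ α = 1 − |1.000 − 0.129| = 1 − 0.871 = 0.129
β ⇒ (1 ≡ α) = min(1, 1 − 0.883 + 0.129) = min(1, 0.246) = 0.246
So the left factor is β ⇒ (1 ≡ α) = 0.246.
¬β = 1 − 0.883 = 0.117
¬β ≡ γ = 1 − |0.117 − 0.920| = 1 − 0.803 = 0.197
So the right-hand bound is ¬β ≡ γ = 0.197.
The residuum of the Łukasiewicz t-norm gives the supremum: min(1, 1 − 0.246 + 0.197).
1 − 0.246 + 0.197 = 0.951, so t = min(1, 0.951) = 0.951.
Check: 0.246 ⊙ 0.951 = max(0, 0.197) = 0.197 ≤ 0.197.

0.951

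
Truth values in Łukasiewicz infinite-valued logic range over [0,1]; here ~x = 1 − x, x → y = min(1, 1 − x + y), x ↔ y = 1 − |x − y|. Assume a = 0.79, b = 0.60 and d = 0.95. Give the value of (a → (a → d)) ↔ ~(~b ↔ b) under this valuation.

0.20

a → d = min(1, 1 − 0.79 + 0.95) = min(1, 1.16) = 1.00
a → (a → d) = min(1, 1 − 0.79 + 1.00) = min(1, 1.21) = 1.00
~b = 1 − 0.60 = 0.40
~b ↔ b = 1 − |0.40 − 0.60| = 1 − 0.20 = 0.80
~(~b ↔ b) = 1 − 0.80 = 0.20
(a → (a → d)) ↔ ~(~b ↔ b) = 1 − |1.00 − 0.20| = 1 − 0.80 = 0.20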